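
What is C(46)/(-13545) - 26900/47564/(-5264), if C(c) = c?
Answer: -398320597/121119823440 ≈ -0.0032886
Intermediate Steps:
C(46)/(-13545) - 26900/47564/(-5264) = 46/(-13545) - 26900/47564/(-5264) = 46*(-1/13545) - 26900*1/47564*(-1/5264) = -46/13545 - 6725/11891*(-1/5264) = -46/13545 + 6725/62594224 = -398320597/121119823440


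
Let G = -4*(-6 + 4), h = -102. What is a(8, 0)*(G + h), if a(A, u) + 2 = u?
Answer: 188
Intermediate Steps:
a(A, u) = -2 + u
G = 8 (G = -4*(-2) = 8)
a(8, 0)*(G + h) = (-2 + 0)*(8 - 102) = -2*(-94) = 188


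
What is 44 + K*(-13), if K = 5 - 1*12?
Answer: 135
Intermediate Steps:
K = -7 (K = 5 - 12 = -7)
44 + K*(-13) = 44 - 7*(-13) = 44 + 91 = 135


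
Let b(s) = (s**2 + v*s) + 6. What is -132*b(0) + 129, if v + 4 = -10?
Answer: -663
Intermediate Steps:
v = -14 (v = -4 - 10 = -14)
b(s) = 6 + s**2 - 14*s (b(s) = (s**2 - 14*s) + 6 = 6 + s**2 - 14*s)
-132*b(0) + 129 = -132*(6 + 0**2 - 14*0) + 129 = -132*(6 + 0 + 0) + 129 = -132*6 + 129 = -792 + 129 = -663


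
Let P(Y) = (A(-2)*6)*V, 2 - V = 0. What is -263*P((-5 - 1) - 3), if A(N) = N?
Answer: 6312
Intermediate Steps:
V = 2 (V = 2 - 1*0 = 2 + 0 = 2)
P(Y) = -24 (P(Y) = -2*6*2 = -12*2 = -24)
-263*P((-5 - 1) - 3) = -263*(-24) = 6312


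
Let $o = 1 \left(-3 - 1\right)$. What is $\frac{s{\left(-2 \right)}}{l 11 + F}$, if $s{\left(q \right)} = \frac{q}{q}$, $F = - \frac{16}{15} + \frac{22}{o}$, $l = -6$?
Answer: $- \frac{30}{2177} \approx -0.01378$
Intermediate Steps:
$o = -4$ ($o = 1 \left(-4\right) = -4$)
$F = - \frac{197}{30}$ ($F = - \frac{16}{15} + \frac{22}{-4} = \left(-16\right) \frac{1}{15} + 22 \left(- \frac{1}{4}\right) = - \frac{16}{15} - \frac{11}{2} = - \frac{197}{30} \approx -6.5667$)
$s{\left(q \right)} = 1$
$\frac{s{\left(-2 \right)}}{l 11 + F} = 1 \frac{1}{\left(-6\right) 11 - \frac{197}{30}} = 1 \frac{1}{-66 - \frac{197}{30}} = 1 \frac{1}{- \frac{2177}{30}} = 1 \left(- \frac{30}{2177}\right) = - \frac{30}{2177}$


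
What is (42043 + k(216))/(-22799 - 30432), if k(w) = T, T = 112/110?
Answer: -2312421/2927705 ≈ -0.78984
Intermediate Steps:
T = 56/55 (T = 112*(1/110) = 56/55 ≈ 1.0182)
k(w) = 56/55
(42043 + k(216))/(-22799 - 30432) = (42043 + 56/55)/(-22799 - 30432) = (2312421/55)/(-53231) = (2312421/55)*(-1/53231) = -2312421/2927705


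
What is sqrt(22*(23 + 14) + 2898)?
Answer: 8*sqrt(58) ≈ 60.926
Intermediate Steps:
sqrt(22*(23 + 14) + 2898) = sqrt(22*37 + 2898) = sqrt(814 + 2898) = sqrt(3712) = 8*sqrt(58)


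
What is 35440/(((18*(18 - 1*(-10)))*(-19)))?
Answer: -4430/1197 ≈ -3.7009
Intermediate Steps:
35440/(((18*(18 - 1*(-10)))*(-19))) = 35440/(((18*(18 + 10))*(-19))) = 35440/(((18*28)*(-19))) = 35440/((504*(-19))) = 35440/(-9576) = 35440*(-1/9576) = -4430/1197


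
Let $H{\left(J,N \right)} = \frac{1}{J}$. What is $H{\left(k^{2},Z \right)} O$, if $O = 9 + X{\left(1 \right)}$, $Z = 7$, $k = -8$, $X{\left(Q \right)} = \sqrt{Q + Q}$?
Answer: $\frac{9}{64} + \frac{\sqrt{2}}{64} \approx 0.16272$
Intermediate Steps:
$X{\left(Q \right)} = \sqrt{2} \sqrt{Q}$ ($X{\left(Q \right)} = \sqrt{2 Q} = \sqrt{2} \sqrt{Q}$)
$O = 9 + \sqrt{2}$ ($O = 9 + \sqrt{2} \sqrt{1} = 9 + \sqrt{2} \cdot 1 = 9 + \sqrt{2} \approx 10.414$)
$H{\left(k^{2},Z \right)} O = \frac{9 + \sqrt{2}}{\left(-8\right)^{2}} = \frac{9 + \sqrt{2}}{64} = \frac{9}{64} + \frac{\sqrt{2}}{64}$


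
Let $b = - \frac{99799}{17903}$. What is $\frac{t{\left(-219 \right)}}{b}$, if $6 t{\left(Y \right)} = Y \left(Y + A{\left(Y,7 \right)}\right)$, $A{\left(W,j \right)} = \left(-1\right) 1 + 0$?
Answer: $- \frac{143761090}{99799} \approx -1440.5$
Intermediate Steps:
$A{\left(W,j \right)} = -1$ ($A{\left(W,j \right)} = -1 + 0 = -1$)
$b = - \frac{99799}{17903}$ ($b = \left(-99799\right) \frac{1}{17903} = - \frac{99799}{17903} \approx -5.5744$)
$t{\left(Y \right)} = \frac{Y \left(-1 + Y\right)}{6}$ ($t{\left(Y \right)} = \frac{Y \left(Y - 1\right)}{6} = \frac{Y \left(-1 + Y\right)}{6}$)
$\frac{t{\left(-219 \right)}}{b} = \frac{\frac{1}{6} \left(-219\right) \left(-1 - 219\right)}{- \frac{99799}{17903}} = \frac{1}{6} \left(-219\right) \left(-220\right) \left(- \frac{17903}{99799}\right) = 8030 \left(- \frac{17903}{99799}\right) = - \frac{143761090}{99799}$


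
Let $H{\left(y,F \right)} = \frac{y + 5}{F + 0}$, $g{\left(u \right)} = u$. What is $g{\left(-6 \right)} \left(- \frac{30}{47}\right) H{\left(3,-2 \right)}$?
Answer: $- \frac{720}{47} \approx -15.319$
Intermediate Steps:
$H{\left(y,F \right)} = \frac{5 + y}{F}$
$g{\left(-6 \right)} \left(- \frac{30}{47}\right) H{\left(3,-2 \right)} = - 6 \left(- \frac{30}{47}\right) \frac{5 + 3}{-2} = - 6 \left(\left(-30\right) \frac{1}{47}\right) \left(\left(- \frac{1}{2}\right) 8\right) = \left(-6\right) \left(- \frac{30}{47}\right) \left(-4\right) = \frac{180}{47} \left(-4\right) = - \frac{720}{47}$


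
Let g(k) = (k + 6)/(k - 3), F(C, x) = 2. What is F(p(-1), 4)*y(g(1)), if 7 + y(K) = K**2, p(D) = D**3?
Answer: 21/2 ≈ 10.500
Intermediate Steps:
g(k) = (6 + k)/(-3 + k)
y(K) = -7 + K**2
F(p(-1), 4)*y(g(1)) = 2*(-7 + ((6 + 1)/(-3 + 1))**2) = 2*(-7 + (7/(-2))**2) = 2*(-7 + (-1/2*7)**2) = 2*(-7 + (-7/2)**2) = 2*(-7 + 49/4) = 2*(21/4) = 21/2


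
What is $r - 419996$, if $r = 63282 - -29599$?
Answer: $-327115$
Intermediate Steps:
$r = 92881$ ($r = 63282 + 29599 = 92881$)
$r - 419996 = 92881 - 419996 = -327115$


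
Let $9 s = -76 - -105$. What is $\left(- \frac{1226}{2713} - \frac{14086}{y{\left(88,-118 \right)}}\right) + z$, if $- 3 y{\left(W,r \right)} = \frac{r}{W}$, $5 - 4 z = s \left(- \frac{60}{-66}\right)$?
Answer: $- \frac{1997586933025}{63386532} \approx -31514.0$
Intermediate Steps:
$s = \frac{29}{9}$ ($s = \frac{-76 - -105}{9} = \frac{-76 + 105}{9} = \frac{1}{9} \cdot 29 = \frac{29}{9} \approx 3.2222$)
$z = \frac{205}{396}$ ($z = \frac{5}{4} - \frac{\frac{29}{9} \left(- \frac{60}{-66}\right)}{4} = \frac{5}{4} - \frac{\frac{29}{9} \left(\left(-60\right) \left(- \frac{1}{66}\right)\right)}{4} = \frac{5}{4} - \frac{\frac{29}{9} \cdot \frac{10}{11}}{4} = \frac{5}{4} - \frac{145}{198} = \frac{205}{396} \approx 0.51768$)
$y{\left(W,r \right)} = - \frac{r}{3 W}$ ($y{\left(W,r \right)} = - \frac{r \frac{1}{W}}{3} = - \frac{r}{3 W}$)
$\left(- \frac{1226}{2713} - \frac{14086}{y{\left(88,-118 \right)}}\right) + z = \left(- \frac{1226}{2713} - \frac{14086}{\left(- \frac{1}{3}\right) \left(-118\right) \frac{1}{88}}\right) + \frac{205}{396} = \left(\left(-1226\right) \frac{1}{2713} - \frac{14086}{\left(- \frac{1}{3}\right) \left(-118\right) \frac{1}{88}}\right) + \frac{205}{396} = \left(- \frac{1226}{2713} - \frac{14086}{\frac{59}{132}}\right) + \frac{205}{396} = \left(- \frac{1226}{2713} - \frac{1859352}{59}\right) + \frac{205}{396} = - \frac{5044494310}{160067} + \frac{205}{396} = - \frac{1997586933025}{63386532}$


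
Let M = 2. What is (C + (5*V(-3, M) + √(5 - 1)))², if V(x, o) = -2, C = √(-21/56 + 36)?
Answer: (-32 + √570)²/16 ≈ 4.1263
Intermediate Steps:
C = √570/4 (C = √(-21*1/56 + 36) = √(-3/8 + 36) = √(285/8) = √570/4 ≈ 5.9687)
(C + (5*V(-3, M) + √(5 - 1)))² = (√570/4 + (5*(-2) + √(5 - 1)))² = (√570/4 + (-10 + √4))² = (√570/4 + (-10 + 2))² = (√570/4 - 8)² = (-8 + √570/4)²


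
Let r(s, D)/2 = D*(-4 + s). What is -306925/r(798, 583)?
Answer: -306925/925804 ≈ -0.33152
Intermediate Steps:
r(s, D) = 2*D*(-4 + s) (r(s, D) = 2*(D*(-4 + s)) = 2*D*(-4 + s))
-306925/r(798, 583) = -306925*1/(1166*(-4 + 798)) = -306925/(2*583*794) = -306925/925804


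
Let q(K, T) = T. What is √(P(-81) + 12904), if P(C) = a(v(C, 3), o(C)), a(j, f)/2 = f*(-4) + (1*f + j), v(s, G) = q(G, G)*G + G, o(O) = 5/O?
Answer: √1047198/9 ≈ 113.70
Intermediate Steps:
v(s, G) = G + G² (v(s, G) = G*G + G = G² + G = G + G²)
a(j, f) = -6*f + 2*j (a(j, f) = 2*(f*(-4) + (1*f + j)) = 2*(-4*f + (f + j)) = 2*(j - 3*f) = -6*f + 2*j)
P(C) = 24 - 30/C (P(C) = -30/C + 2*(3*(1 + 3)) = -30/C + 2*(3*4) = -30/C + 2*12 = -30/C + 24 = 24 - 30/C)
√(P(-81) + 12904) = √((24 - 30/(-81)) + 12904) = √((24 - 30*(-1/81)) + 12904) = √((24 + 10/27) + 12904) = √(658/27 + 12904) = √(349066/27) = √1047198/9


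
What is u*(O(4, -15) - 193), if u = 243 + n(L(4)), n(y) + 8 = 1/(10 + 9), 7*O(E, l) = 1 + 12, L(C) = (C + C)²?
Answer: -853644/19 ≈ -44929.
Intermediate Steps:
L(C) = 4*C² (L(C) = (2*C)² = 4*C²)
O(E, l) = 13/7 (O(E, l) = (1 + 12)/7 = (⅐)*13 = 13/7)
n(y) = -151/19 (n(y) = -8 + 1/(10 + 9) = -8 + 1/19 = -151/19)
u = 4466/19 (u = 243 - 151/19 = 4466/19 ≈ 235.05)
u*(O(4, -15) - 193) = 4466*(13/7 - 193)/19 = (4466/19)*(-1338/7) = -853644/19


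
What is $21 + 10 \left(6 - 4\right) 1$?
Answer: $41$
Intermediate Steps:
$21 + 10 \left(6 - 4\right) 1 = 21 + 10 \cdot 2 \cdot 1 = 21 + 10 \cdot 2 = 21 + 20 = 41$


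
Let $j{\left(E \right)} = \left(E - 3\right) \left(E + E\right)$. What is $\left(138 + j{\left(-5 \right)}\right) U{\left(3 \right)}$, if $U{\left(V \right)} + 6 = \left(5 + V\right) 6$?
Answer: $9156$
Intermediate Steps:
$U{\left(V \right)} = 24 + 6 V$ ($U{\left(V \right)} = -6 + \left(5 + V\right) 6 = -6 + \left(30 + 6 V\right) = 24 + 6 V$)
$j{\left(E \right)} = 2 E \left(-3 + E\right)$ ($j{\left(E \right)} = \left(-3 + E\right) 2 E = 2 E \left(-3 + E\right)$)
$\left(138 + j{\left(-5 \right)}\right) U{\left(3 \right)} = \left(138 + 2 \left(-5\right) \left(-3 - 5\right)\right) \left(24 + 6 \cdot 3\right) = \left(138 + 2 \left(-5\right) \left(-8\right)\right) \left(24 + 18\right) = \left(138 + 80\right) 42 = 218 \cdot 42 = 9156$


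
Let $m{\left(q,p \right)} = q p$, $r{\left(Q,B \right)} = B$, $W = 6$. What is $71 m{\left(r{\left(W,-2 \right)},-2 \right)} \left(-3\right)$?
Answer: $-852$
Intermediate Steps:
$m{\left(q,p \right)} = p q$
$71 m{\left(r{\left(W,-2 \right)},-2 \right)} \left(-3\right) = 71 \left(\left(-2\right) \left(-2\right)\right) \left(-3\right) = 71 \cdot 4 \left(-3\right) = 284 \left(-3\right) = -852$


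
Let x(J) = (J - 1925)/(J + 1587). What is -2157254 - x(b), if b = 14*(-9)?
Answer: -3151746043/1461 ≈ -2.1573e+6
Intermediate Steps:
b = -126
x(J) = (-1925 + J)/(1587 + J)
-2157254 - x(b) = -2157254 - (-1925 - 126)/(1587 - 126) = -2157254 - (-2051)/1461 = -2157254 - 1*(-2051/1461) = -2157254 + 2051/1461 = -3151746043/1461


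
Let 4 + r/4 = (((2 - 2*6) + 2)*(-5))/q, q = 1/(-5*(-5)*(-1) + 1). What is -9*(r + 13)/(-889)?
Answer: -4941/127 ≈ -38.906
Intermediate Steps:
q = -1/24 (q = 1/(25*(-1) + 1) = 1/(-25 + 1) = 1/(-24) = -1/24 ≈ -0.041667)
r = -3856 (r = -16 + 4*((((2 - 2*6) + 2)*(-5))/(-1/24)) = -16 + 4*((((2 - 12) + 2)*(-5))*(-24)) = -16 + 4*(((-10 + 2)*(-5))*(-24)) = -16 + 4*(-8*(-5)*(-24)) = -16 + 4*(40*(-24)) = -16 + 4*(-960) = -16 - 3840 = -3856)
-9*(r + 13)/(-889) = -9*(-3856 + 13)/(-889) = -9*(-3843)*(-1/889) = 34587*(-1/889) = -4941/127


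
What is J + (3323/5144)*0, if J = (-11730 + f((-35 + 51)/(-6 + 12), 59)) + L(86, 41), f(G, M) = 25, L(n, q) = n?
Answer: -11619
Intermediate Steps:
J = -11619 (J = (-11730 + 25) + 86 = -11705 + 86 = -11619)
J + (3323/5144)*0 = -11619 + (3323/5144)*0 = -11619 + 0 = -11619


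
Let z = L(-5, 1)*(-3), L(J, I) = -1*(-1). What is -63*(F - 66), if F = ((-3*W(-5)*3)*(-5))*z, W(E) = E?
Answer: -38367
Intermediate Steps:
L(J, I) = 1
z = -3 (z = 1*(-3) = -3)
F = 675 (F = ((-3*(-5)*3)*(-5))*(-3) = ((15*3)*(-5))*(-3) = (45*(-5))*(-3) = -225*(-3) = 675)
-63*(F - 66) = -63*(675 - 66) = -63*609 = -38367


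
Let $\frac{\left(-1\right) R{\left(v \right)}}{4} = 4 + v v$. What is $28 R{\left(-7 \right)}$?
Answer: $-5936$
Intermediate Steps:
$R{\left(v \right)} = -16 - 4 v^{2}$ ($R{\left(v \right)} = - 4 \left(4 + v v\right) = - 4 \left(4 + v^{2}\right) = -16 - 4 v^{2}$)
$28 R{\left(-7 \right)} = 28 \left(-16 - 4 \left(-7\right)^{2}\right) = 28 \left(-16 - 196\right) = 28 \left(-212\right) = -5936$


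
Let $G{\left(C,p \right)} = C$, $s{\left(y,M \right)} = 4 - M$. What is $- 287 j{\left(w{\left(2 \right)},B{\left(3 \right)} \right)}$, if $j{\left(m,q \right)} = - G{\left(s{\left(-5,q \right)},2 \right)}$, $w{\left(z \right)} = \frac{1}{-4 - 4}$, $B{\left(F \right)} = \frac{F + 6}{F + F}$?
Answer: $\frac{1435}{2} \approx 717.5$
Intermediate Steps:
$B{\left(F \right)} = \frac{6 + F}{2 F}$
$w{\left(z \right)} = - \frac{1}{8}$ ($w{\left(z \right)} = \frac{1}{-4 - 4} = \frac{1}{-8} = - \frac{1}{8}$)
$j{\left(m,q \right)} = -4 + q$ ($j{\left(m,q \right)} = - (4 - q) = -4 + q$)
$- 287 j{\left(w{\left(2 \right)},B{\left(3 \right)} \right)} = - 287 \left(-4 + \frac{6 + 3}{2 \cdot 3}\right) = - 287 \left(-4 + \frac{1}{2} \cdot \frac{1}{3} \cdot 9\right) = - 287 \left(-4 + \frac{3}{2}\right) = \left(-287\right) \left(- \frac{5}{2}\right) = \frac{1435}{2}$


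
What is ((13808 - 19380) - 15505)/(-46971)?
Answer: 21077/46971 ≈ 0.44872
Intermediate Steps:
((13808 - 19380) - 15505)/(-46971) = (-5572 - 15505)*(-1/46971) = -21077*(-1/46971) = 21077/46971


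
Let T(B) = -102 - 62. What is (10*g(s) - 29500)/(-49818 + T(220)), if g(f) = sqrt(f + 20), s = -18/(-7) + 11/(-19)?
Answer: 14750/24991 - 75*sqrt(1729)/3323803 ≈ 0.58927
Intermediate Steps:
T(B) = -164
s = 265/133 (s = -18*(-1/7) + 11*(-1/19) = 18/7 - 11/19 = 265/133 ≈ 1.9925)
g(f) = sqrt(20 + f)
(10*g(s) - 29500)/(-49818 + T(220)) = (10*sqrt(20 + 265/133) - 29500)/(-49818 - 164) = (10*sqrt(2925/133) - 29500)/(-49982) = (10*(15*sqrt(1729)/133) - 29500)*(-1/49982) = (150*sqrt(1729)/133 - 29500)*(-1/49982) = (-29500 + 150*sqrt(1729)/133)*(-1/49982) = 14750/24991 - 75*sqrt(1729)/3323803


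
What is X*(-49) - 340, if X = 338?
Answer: -16902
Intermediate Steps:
X*(-49) - 340 = 338*(-49) - 340 = -16562 - 340 = -16902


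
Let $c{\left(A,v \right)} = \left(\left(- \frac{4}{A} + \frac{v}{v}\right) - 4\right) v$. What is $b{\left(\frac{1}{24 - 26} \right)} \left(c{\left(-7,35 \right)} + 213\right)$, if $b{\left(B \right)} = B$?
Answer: $-64$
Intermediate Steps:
$c{\left(A,v \right)} = v \left(-3 - \frac{4}{A}\right)$ ($c{\left(A,v \right)} = \left(\left(- \frac{4}{A} + 1\right) - 4\right) v = \left(\left(1 - \frac{4}{A}\right) - 4\right) v = \left(-3 - \frac{4}{A}\right) v = v \left(-3 - \frac{4}{A}\right)$)
$b{\left(\frac{1}{24 - 26} \right)} \left(c{\left(-7,35 \right)} + 213\right) = \frac{\left(-1\right) 35 \frac{1}{-7} \left(4 + 3 \left(-7\right)\right) + 213}{24 - 26} = \frac{\left(-1\right) 35 \left(- \frac{1}{7}\right) \left(4 - 21\right) + 213}{-2} = - \frac{\left(-1\right) 35 \left(- \frac{1}{7}\right) \left(-17\right) + 213}{2} = - \frac{-85 + 213}{2} = \left(- \frac{1}{2}\right) 128 = -64$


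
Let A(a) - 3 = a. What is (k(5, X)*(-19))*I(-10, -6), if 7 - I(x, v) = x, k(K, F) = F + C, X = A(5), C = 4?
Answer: -3876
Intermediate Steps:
A(a) = 3 + a
X = 8 (X = 3 + 5 = 8)
k(K, F) = 4 + F (k(K, F) = F + 4 = 4 + F)
I(x, v) = 7 - x
(k(5, X)*(-19))*I(-10, -6) = ((4 + 8)*(-19))*(7 - 1*(-10)) = (12*(-19))*(7 + 10) = -228*17 = -3876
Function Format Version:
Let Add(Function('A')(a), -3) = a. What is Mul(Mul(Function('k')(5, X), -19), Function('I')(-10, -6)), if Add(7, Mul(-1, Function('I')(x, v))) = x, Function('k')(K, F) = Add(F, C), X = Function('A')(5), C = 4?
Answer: -3876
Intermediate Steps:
Function('A')(a) = Add(3, a)
X = 8 (X = Add(3, 5) = 8)
Function('k')(K, F) = Add(4, F) (Function('k')(K, F) = Add(F, 4) = Add(4, F))
Function('I')(x, v) = Add(7, Mul(-1, x))
Mul(Mul(Function('k')(5, X), -19), Function('I')(-10, -6)) = Mul(Mul(Add(4, 8), -19), Add(7, Mul(-1, -10))) = Mul(Mul(12, -19), Add(7, 10)) = Mul(-228, 17) = -3876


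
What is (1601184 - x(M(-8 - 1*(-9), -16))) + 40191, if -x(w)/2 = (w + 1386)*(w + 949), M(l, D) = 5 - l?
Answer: 4290715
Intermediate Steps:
x(w) = -2*(949 + w)*(1386 + w) (x(w) = -2*(w + 1386)*(w + 949) = -2*(1386 + w)*(949 + w) = -2*(949 + w)*(1386 + w))
(1601184 - x(M(-8 - 1*(-9), -16))) + 40191 = (1601184 - (-2630628 - 4670*(5 - (-8 - 1*(-9))) - 2*(5 - (-8 - 1*(-9)))²)) + 40191 = (1601184 - (-2630628 - 4670*(5 - (-8 + 9)) - 2*(5 - (-8 + 9))²)) + 40191 = (1601184 - (-2630628 - 4670*(5 - 1*1) - 2*(5 - 1*1)²)) + 40191 = (1601184 - (-2630628 - 4670*(5 - 1) - 2*(5 - 1)²)) + 40191 = (1601184 - (-2630628 - 4670*4 - 2*4²)) + 40191 = (1601184 - (-2630628 - 18680 - 2*16)) + 40191 = (1601184 - (-2630628 - 18680 - 32)) + 40191 = (1601184 - 1*(-2649340)) + 40191 = (1601184 + 2649340) + 40191 = 4250524 + 40191 = 4290715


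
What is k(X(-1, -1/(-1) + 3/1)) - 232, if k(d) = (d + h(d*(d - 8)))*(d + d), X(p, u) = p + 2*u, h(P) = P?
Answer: -232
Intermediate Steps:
k(d) = 2*d*(d + d*(-8 + d)) (k(d) = (d + d*(d - 8))*(d + d) = (d + d*(-8 + d))*(2*d) = 2*d*(d + d*(-8 + d)))
k(X(-1, -1/(-1) + 3/1)) - 232 = 2*(-1 + 2*(-1/(-1) + 3/1))**2*(-7 + (-1 + 2*(-1/(-1) + 3/1))) - 232 = 2*(-1 + 2*(-1*(-1) + 3*1))**2*(-7 + (-1 + 2*(-1*(-1) + 3*1))) - 232 = 2*(-1 + 2*(1 + 3))**2*(-7 + (-1 + 2*(1 + 3))) - 232 = 2*(-1 + 2*4)**2*(-7 + (-1 + 2*4)) - 232 = 2*(-1 + 8)**2*(-7 + (-1 + 8)) - 232 = 2*7**2*(-7 + 7) - 232 = 2*49*0 - 232 = 0 - 232 = -232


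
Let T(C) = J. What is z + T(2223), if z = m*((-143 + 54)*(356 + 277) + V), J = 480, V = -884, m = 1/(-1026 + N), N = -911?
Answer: 986981/1937 ≈ 509.54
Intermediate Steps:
m = -1/1937 (m = 1/(-1026 - 911) = 1/(-1937) = -1/1937 ≈ -0.00051626)
T(C) = 480
z = 57221/1937 (z = -((-143 + 54)*(356 + 277) - 884)/1937 = -(-89*633 - 884)/1937 = -(-56337 - 884)/1937 = -1/1937*(-57221) = 57221/1937 ≈ 29.541)
z + T(2223) = 57221/1937 + 480 = 986981/1937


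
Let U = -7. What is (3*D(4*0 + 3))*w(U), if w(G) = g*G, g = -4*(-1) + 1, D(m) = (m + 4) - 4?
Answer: -315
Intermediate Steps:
D(m) = m (D(m) = (4 + m) - 4 = m)
g = 5 (g = 4 + 1 = 5)
w(G) = 5*G
(3*D(4*0 + 3))*w(U) = (3*(4*0 + 3))*(5*(-7)) = (3*(0 + 3))*(-35) = (3*3)*(-35) = 9*(-35) = -315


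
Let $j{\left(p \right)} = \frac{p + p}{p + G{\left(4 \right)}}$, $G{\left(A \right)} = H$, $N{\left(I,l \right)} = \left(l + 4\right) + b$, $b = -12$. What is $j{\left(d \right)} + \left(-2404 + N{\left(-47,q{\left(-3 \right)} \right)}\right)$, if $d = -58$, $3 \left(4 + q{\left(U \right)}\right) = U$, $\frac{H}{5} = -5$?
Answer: $- \frac{200495}{83} \approx -2415.6$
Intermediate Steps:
$H = -25$ ($H = 5 \left(-5\right) = -25$)
$q{\left(U \right)} = -4 + \frac{U}{3}$
$N{\left(I,l \right)} = -8 + l$ ($N{\left(I,l \right)} = \left(l + 4\right) - 12 = \left(4 + l\right) - 12 = -8 + l$)
$G{\left(A \right)} = -25$
$j{\left(p \right)} = \frac{2 p}{-25 + p}$ ($j{\left(p \right)} = \frac{p + p}{p - 25} = \frac{2 p}{-25 + p}$)
$j{\left(d \right)} + \left(-2404 + N{\left(-47,q{\left(-3 \right)} \right)}\right) = 2 \left(-58\right) \frac{1}{-25 - 58} + \left(-2404 + \left(-8 + \left(-4 + \frac{1}{3} \left(-3\right)\right)\right)\right) = 2 \left(-58\right) \frac{1}{-83} - 2417 = 2 \left(-58\right) \left(- \frac{1}{83}\right) - 2417 = \frac{116}{83} - 2417 = - \frac{200495}{83}$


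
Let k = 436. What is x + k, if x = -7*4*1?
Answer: 408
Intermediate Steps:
x = -28 (x = -28*1 = -28)
x + k = -28 + 436 = 408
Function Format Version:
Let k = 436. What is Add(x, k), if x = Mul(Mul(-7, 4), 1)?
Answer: 408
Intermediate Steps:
x = -28 (x = Mul(-28, 1) = -28)
Add(x, k) = Add(-28, 436) = 408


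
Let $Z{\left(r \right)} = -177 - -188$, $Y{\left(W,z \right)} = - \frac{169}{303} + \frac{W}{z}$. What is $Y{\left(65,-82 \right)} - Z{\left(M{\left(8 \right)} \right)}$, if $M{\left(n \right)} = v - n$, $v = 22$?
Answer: $- \frac{306859}{24846} \approx -12.35$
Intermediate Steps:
$Y{\left(W,z \right)} = - \frac{169}{303} + \frac{W}{z}$ ($Y{\left(W,z \right)} = \left(-169\right) \frac{1}{303} + \frac{W}{z} = - \frac{169}{303} + \frac{W}{z}$)
$M{\left(n \right)} = 22 - n$
$Z{\left(r \right)} = 11$ ($Z{\left(r \right)} = -177 + 188 = 11$)
$Y{\left(65,-82 \right)} - Z{\left(M{\left(8 \right)} \right)} = \left(- \frac{169}{303} + \frac{65}{-82}\right) - 11 = \left(- \frac{169}{303} + 65 \left(- \frac{1}{82}\right)\right) - 11 = \left(- \frac{169}{303} - \frac{65}{82}\right) - 11 = - \frac{33553}{24846} - 11 = - \frac{306859}{24846}$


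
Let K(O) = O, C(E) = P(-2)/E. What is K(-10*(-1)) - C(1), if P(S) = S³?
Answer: 18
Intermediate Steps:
C(E) = -8/E (C(E) = (-2)³/E = -8/E)
K(-10*(-1)) - C(1) = -10*(-1) - (-8)/1 = 10 - (-8) = 10 - 1*(-8) = 10 + 8 = 18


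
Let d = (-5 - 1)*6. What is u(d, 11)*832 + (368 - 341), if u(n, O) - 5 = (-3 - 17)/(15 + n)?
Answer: 104567/21 ≈ 4979.4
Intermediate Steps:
d = -36 (d = -6*6 = -36)
u(n, O) = 5 - 20/(15 + n) (u(n, O) = 5 + (-3 - 17)/(15 + n) = 5 - 20/(15 + n))
u(d, 11)*832 + (368 - 341) = (5*(11 - 36)/(15 - 36))*832 + (368 - 341) = (5*(-25)/(-21))*832 + 27 = (5*(-1/21)*(-25))*832 + 27 = (125/21)*832 + 27 = 104000/21 + 27 = 104567/21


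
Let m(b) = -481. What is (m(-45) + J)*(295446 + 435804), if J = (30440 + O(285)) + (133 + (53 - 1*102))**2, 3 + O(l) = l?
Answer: 27273431250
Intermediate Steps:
O(l) = -3 + l
J = 37778 (J = (30440 + (-3 + 285)) + (133 + (53 - 1*102))**2 = (30440 + 282) + (133 + (53 - 102))**2 = 30722 + (133 - 49)**2 = 30722 + 84**2 = 30722 + 7056 = 37778)
(m(-45) + J)*(295446 + 435804) = (-481 + 37778)*(295446 + 435804) = 37297*731250 = 27273431250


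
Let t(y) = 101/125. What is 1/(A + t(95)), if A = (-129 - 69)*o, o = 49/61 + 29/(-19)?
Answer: 144875/20857559 ≈ 0.0069459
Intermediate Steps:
o = -838/1159 (o = 49*(1/61) + 29*(-1/19) = 49/61 - 29/19 = -838/1159 ≈ -0.72304)
t(y) = 101/125 (t(y) = 101*(1/125) = 101/125)
A = 165924/1159 (A = (-129 - 69)*(-838/1159) = -198*(-838/1159) = 165924/1159 ≈ 143.16)
1/(A + t(95)) = 1/(165924/1159 + 101/125) = 1/(20857559/144875) = 144875/20857559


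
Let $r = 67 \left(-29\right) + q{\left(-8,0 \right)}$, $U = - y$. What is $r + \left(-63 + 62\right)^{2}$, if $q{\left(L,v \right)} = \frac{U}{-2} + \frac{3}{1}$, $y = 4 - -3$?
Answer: $- \frac{3871}{2} \approx -1935.5$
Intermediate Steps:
$y = 7$ ($y = 4 + 3 = 7$)
$U = -7$ ($U = \left(-1\right) 7 = -7$)
$q{\left(L,v \right)} = \frac{13}{2}$ ($q{\left(L,v \right)} = - \frac{7}{-2} + \frac{3}{1} = \left(-7\right) \left(- \frac{1}{2}\right) + 3 \cdot 1 = \frac{7}{2} + 3 = \frac{13}{2}$)
$r = - \frac{3873}{2}$ ($r = 67 \left(-29\right) + \frac{13}{2} = -1943 + \frac{13}{2} = - \frac{3873}{2} \approx -1936.5$)
$r + \left(-63 + 62\right)^{2} = - \frac{3873}{2} + \left(-63 + 62\right)^{2} = - \frac{3873}{2} + \left(-1\right)^{2} = - \frac{3873}{2} + 1 = - \frac{3871}{2}$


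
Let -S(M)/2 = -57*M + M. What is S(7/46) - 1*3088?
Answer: -70632/23 ≈ -3071.0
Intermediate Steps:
S(M) = 112*M (S(M) = -2*(-57*M + M) = -(-112)*M = 112*M)
S(7/46) - 1*3088 = 112*(7/46) - 1*3088 = 112*(7*(1/46)) - 3088 = 112*(7/46) - 3088 = 392/23 - 3088 = -70632/23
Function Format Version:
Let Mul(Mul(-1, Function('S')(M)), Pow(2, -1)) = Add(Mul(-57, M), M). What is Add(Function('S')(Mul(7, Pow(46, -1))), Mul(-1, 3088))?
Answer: Rational(-70632, 23) ≈ -3071.0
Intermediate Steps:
Function('S')(M) = Mul(112, M) (Function('S')(M) = Mul(-2, Add(Mul(-57, M), M)) = Mul(-2, Mul(-56, M)) = Mul(112, M))
Add(Function('S')(Mul(7, Pow(46, -1))), Mul(-1, 3088)) = Add(Mul(112, Mul(7, Pow(46, -1))), Mul(-1, 3088)) = Add(Mul(112, Mul(7, Rational(1, 46))), -3088) = Add(Mul(112, Rational(7, 46)), -3088) = Add(Rational(392, 23), -3088) = Rational(-70632, 23)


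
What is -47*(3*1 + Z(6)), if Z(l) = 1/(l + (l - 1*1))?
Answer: -1598/11 ≈ -145.27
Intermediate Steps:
Z(l) = 1/(-1 + 2*l) (Z(l) = 1/(l + (l - 1)) = 1/(l + (-1 + l)) = 1/(-1 + 2*l))
-47*(3*1 + Z(6)) = -47*(3*1 + 1/(-1 + 2*6)) = -47*(3 + 1/(-1 + 12)) = -47*(3 + 1/11) = -47*34/11 = -1598/11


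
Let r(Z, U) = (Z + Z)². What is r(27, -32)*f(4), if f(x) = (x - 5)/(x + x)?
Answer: -729/2 ≈ -364.50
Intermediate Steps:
r(Z, U) = 4*Z² (r(Z, U) = (2*Z)² = 4*Z²)
f(x) = (-5 + x)/(2*x) (f(x) = (-5 + x)/((2*x)) = (-5 + x)*(1/(2*x)) = (-5 + x)/(2*x))
r(27, -32)*f(4) = (4*27²)*((½)*(-5 + 4)/4) = (4*729)*((½)*(¼)*(-1)) = 2916*(-⅛) = -729/2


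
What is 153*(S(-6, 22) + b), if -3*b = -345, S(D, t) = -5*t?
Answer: 765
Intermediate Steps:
b = 115 (b = -1/3*(-345) = 115)
153*(S(-6, 22) + b) = 153*(-5*22 + 115) = 153*(-110 + 115) = 153*5 = 765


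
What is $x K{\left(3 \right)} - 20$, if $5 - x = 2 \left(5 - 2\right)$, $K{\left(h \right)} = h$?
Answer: $-23$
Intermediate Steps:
$x = -1$ ($x = 5 - 2 \left(5 - 2\right) = 5 - 2 \cdot 3 = 5 - 6 = -1$)
$x K{\left(3 \right)} - 20 = \left(-1\right) 3 - 20 = -3 - 20 = -23$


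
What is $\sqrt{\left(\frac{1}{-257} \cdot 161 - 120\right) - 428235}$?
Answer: $\frac{2 i \sqrt{7073115193}}{257} \approx 654.49 i$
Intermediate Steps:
$\sqrt{\left(\frac{1}{-257} \cdot 161 - 120\right) - 428235} = \sqrt{\left(\left(- \frac{1}{257}\right) 161 - 120\right) - 428235} = \sqrt{\left(- \frac{161}{257} - 120\right) - 428235} = \sqrt{- \frac{31001}{257} - 428235} = \sqrt{- \frac{110087396}{257}} = \frac{2 i \sqrt{7073115193}}{257}$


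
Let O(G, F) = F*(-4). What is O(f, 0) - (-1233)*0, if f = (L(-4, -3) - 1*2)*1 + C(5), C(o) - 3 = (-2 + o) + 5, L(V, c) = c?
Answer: 0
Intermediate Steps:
C(o) = 6 + o (C(o) = 3 + ((-2 + o) + 5) = 3 + (3 + o) = 6 + o)
f = 6 (f = (-3 - 1*2)*1 + (6 + 5) = (-3 - 2)*1 + 11 = -5*1 + 11 = -5 + 11 = 6)
O(G, F) = -4*F
O(f, 0) - (-1233)*0 = -4*0 - (-1233)*0 = 0 - 1*0 = 0 + 0 = 0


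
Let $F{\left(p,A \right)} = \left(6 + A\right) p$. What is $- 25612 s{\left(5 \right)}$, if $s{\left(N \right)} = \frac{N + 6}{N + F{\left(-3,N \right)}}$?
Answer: $\frac{70433}{7} \approx 10062.0$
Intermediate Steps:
$F{\left(p,A \right)} = p \left(6 + A\right)$
$s{\left(N \right)} = \frac{6 + N}{-18 - 2 N}$ ($s{\left(N \right)} = \frac{N + 6}{N - 3 \left(6 + N\right)} = \frac{6 + N}{N - \left(18 + 3 N\right)} = \frac{6 + N}{-18 - 2 N}$)
$- 25612 s{\left(5 \right)} = - 25612 \frac{6 + 5}{2 \left(-9 - 5\right)} = - 25612 \cdot \frac{1}{2} \frac{1}{-9 - 5} \cdot 11 = - 25612 \cdot \frac{1}{2} \frac{1}{-14} \cdot 11 = - 25612 \cdot \frac{1}{2} \left(- \frac{1}{14}\right) 11 = \left(-25612\right) \left(- \frac{11}{28}\right) = \frac{70433}{7}$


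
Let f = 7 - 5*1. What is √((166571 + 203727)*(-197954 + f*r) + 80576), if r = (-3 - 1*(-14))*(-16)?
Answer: 22*I*√151719493 ≈ 2.7098e+5*I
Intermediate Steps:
f = 2 (f = 7 - 5 = 2)
r = -176 (r = (-3 + 14)*(-16) = 11*(-16) = -176)
√((166571 + 203727)*(-197954 + f*r) + 80576) = √((166571 + 203727)*(-197954 + 2*(-176)) + 80576) = √(370298*(-197954 - 352) + 80576) = √(370298*(-198306) + 80576) = √(-73432315188 + 80576) = √(-73432234612) = 22*I*√151719493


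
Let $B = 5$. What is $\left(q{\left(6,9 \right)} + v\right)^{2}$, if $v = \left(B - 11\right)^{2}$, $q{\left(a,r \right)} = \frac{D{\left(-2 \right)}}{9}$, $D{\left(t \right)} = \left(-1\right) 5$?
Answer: $\frac{101761}{81} \approx 1256.3$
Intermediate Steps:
$D{\left(t \right)} = -5$
$q{\left(a,r \right)} = - \frac{5}{9}$
$v = 36$ ($v = \left(5 - 11\right)^{2} = \left(-6\right)^{2} = 36$)
$\left(q{\left(6,9 \right)} + v\right)^{2} = \left(- \frac{5}{9} + 36\right)^{2} = \left(\frac{319}{9}\right)^{2} = \frac{101761}{81}$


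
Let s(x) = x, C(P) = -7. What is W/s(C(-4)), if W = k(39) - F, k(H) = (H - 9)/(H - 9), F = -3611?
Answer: -516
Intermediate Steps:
k(H) = 1 (k(H) = (-9 + H)/(-9 + H) = 1)
W = 3612 (W = 1 - 1*(-3611) = 1 + 3611 = 3612)
W/s(C(-4)) = 3612/(-7) = 3612*(-⅐) = -516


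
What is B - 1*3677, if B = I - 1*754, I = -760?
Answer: -5191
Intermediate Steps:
B = -1514 (B = -760 - 1*754 = -760 - 754 = -1514)
B - 1*3677 = -1514 - 1*3677 = -1514 - 3677 = -5191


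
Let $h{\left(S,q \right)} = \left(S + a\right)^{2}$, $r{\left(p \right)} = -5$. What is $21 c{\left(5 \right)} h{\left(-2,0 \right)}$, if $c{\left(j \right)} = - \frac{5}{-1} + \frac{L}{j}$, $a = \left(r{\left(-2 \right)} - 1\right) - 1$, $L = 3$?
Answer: $\frac{47628}{5} \approx 9525.6$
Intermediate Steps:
$a = -7$ ($a = \left(-5 - 1\right) - 1 = -6 - 1 = -7$)
$c{\left(j \right)} = 5 + \frac{3}{j}$ ($c{\left(j \right)} = - \frac{5}{-1} + \frac{3}{j} = \left(-5\right) \left(-1\right) + \frac{3}{j} = 5 + \frac{3}{j}$)
$h{\left(S,q \right)} = \left(-7 + S\right)^{2}$ ($h{\left(S,q \right)} = \left(S - 7\right)^{2} = \left(-7 + S\right)^{2}$)
$21 c{\left(5 \right)} h{\left(-2,0 \right)} = 21 \left(5 + \frac{3}{5}\right) \left(-7 - 2\right)^{2} = 21 \left(5 + 3 \cdot \frac{1}{5}\right) \left(-9\right)^{2} = 21 \left(5 + \frac{3}{5}\right) 81 = 21 \cdot \frac{28}{5} \cdot 81 = \frac{588}{5} \cdot 81 = \frac{47628}{5}$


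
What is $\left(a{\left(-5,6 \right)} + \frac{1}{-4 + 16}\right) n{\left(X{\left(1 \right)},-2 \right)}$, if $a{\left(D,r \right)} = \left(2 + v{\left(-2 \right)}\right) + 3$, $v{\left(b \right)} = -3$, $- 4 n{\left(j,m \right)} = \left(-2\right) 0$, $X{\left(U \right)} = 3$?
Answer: $0$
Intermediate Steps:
$n{\left(j,m \right)} = 0$ ($n{\left(j,m \right)} = - \frac{\left(-2\right) 0}{4} = \left(- \frac{1}{4}\right) 0 = 0$)
$a{\left(D,r \right)} = 2$ ($a{\left(D,r \right)} = \left(2 - 3\right) + 3 = -1 + 3 = 2$)
$\left(a{\left(-5,6 \right)} + \frac{1}{-4 + 16}\right) n{\left(X{\left(1 \right)},-2 \right)} = \left(2 + \frac{1}{-4 + 16}\right) 0 = \left(2 + \frac{1}{12}\right) 0 = \frac{25}{12} \cdot 0 = 0$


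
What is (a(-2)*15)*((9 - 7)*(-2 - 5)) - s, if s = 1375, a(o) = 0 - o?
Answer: -1795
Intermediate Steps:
a(o) = -o
(a(-2)*15)*((9 - 7)*(-2 - 5)) - s = (-1*(-2)*15)*((9 - 7)*(-2 - 5)) - 1*1375 = (2*15)*(2*(-7)) - 1375 = 30*(-14) - 1375 = -420 - 1375 = -1795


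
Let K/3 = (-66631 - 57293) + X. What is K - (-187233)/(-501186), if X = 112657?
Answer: -5646925073/167062 ≈ -33801.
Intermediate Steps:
K = -33801 (K = 3*((-66631 - 57293) + 112657) = 3*(-123924 + 112657) = 3*(-11267) = -33801)
K - (-187233)/(-501186) = -33801 - (-187233)/(-501186) = -33801 - (-187233)*(-1)/501186 = -33801 - 1*62411/167062 = -33801 - 62411/167062 = -5646925073/167062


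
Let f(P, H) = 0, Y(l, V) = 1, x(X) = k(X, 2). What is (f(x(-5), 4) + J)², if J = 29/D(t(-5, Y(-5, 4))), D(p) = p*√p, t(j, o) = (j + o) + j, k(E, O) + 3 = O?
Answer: -841/729 ≈ -1.1536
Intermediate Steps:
k(E, O) = -3 + O
x(X) = -1 (x(X) = -3 + 2 = -1)
t(j, o) = o + 2*j
D(p) = p^(3/2)
J = 29*I/27 (J = 29/((1 + 2*(-5))^(3/2)) = 29/((1 - 10)^(3/2)) = 29/((-9)^(3/2)) = 29/((-27*I)) = 29*(I/27) = 29*I/27 ≈ 1.0741*I)
(f(x(-5), 4) + J)² = (0 + 29*I/27)² = (29*I/27)² = -841/729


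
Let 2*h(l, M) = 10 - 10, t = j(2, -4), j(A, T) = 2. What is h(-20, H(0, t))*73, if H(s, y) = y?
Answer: 0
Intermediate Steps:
t = 2
h(l, M) = 0 (h(l, M) = (10 - 10)/2 = (1/2)*0 = 0)
h(-20, H(0, t))*73 = 0*73 = 0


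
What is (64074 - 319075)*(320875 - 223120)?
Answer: -24927622755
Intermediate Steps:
(64074 - 319075)*(320875 - 223120) = -255001*97755 = -24927622755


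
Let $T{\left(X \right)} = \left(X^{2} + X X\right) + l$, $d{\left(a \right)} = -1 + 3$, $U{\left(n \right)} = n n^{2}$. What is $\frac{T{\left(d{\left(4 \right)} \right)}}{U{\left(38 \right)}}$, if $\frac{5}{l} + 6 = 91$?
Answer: $\frac{137}{932824} \approx 0.00014687$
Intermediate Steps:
$l = \frac{1}{17}$ ($l = \frac{5}{-6 + 91} = \frac{5}{85} = 5 \cdot \frac{1}{85} = \frac{1}{17} \approx 0.058824$)
$U{\left(n \right)} = n^{3}$
$d{\left(a \right)} = 2$
$T{\left(X \right)} = \frac{1}{17} + 2 X^{2}$ ($T{\left(X \right)} = \left(X^{2} + X X\right) + \frac{1}{17} = \left(X^{2} + X^{2}\right) + \frac{1}{17} = 2 X^{2} + \frac{1}{17} = \frac{1}{17} + 2 X^{2}$)
$\frac{T{\left(d{\left(4 \right)} \right)}}{U{\left(38 \right)}} = \frac{\frac{1}{17} + 2 \cdot 2^{2}}{38^{3}} = \frac{\frac{1}{17} + 2 \cdot 4}{54872} = \left(\frac{1}{17} + 8\right) \frac{1}{54872} = \frac{137}{17} \cdot \frac{1}{54872} = \frac{137}{932824}$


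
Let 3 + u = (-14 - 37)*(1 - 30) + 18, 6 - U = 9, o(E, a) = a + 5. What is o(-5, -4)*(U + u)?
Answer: 1491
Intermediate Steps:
o(E, a) = 5 + a
U = -3 (U = 6 - 1*9 = 6 - 9 = -3)
u = 1494 (u = -3 + ((-14 - 37)*(1 - 30) + 18) = -3 + (-51*(-29) + 18) = -3 + (1479 + 18) = -3 + 1497 = 1494)
o(-5, -4)*(U + u) = (5 - 4)*(-3 + 1494) = 1*1491 = 1491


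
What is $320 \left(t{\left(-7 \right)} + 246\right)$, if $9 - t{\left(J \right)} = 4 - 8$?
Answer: $82880$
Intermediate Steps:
$t{\left(J \right)} = 13$ ($t{\left(J \right)} = 9 - \left(4 - 8\right) = 9 - -4 = 9 + 4 = 13$)
$320 \left(t{\left(-7 \right)} + 246\right) = 320 \left(13 + 246\right) = 320 \cdot 259 = 82880$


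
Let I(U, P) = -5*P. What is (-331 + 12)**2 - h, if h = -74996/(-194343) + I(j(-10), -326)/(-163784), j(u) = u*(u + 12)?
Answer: 1619534268596629/15915136956 ≈ 1.0176e+5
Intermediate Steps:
j(u) = u*(12 + u)
h = 5983182887/15915136956 (h = -74996/(-194343) - 5*(-326)/(-163784) = -74996*(-1/194343) + 1630*(-1/163784) = 74996/194343 - 815/81892 = 5983182887/15915136956 ≈ 0.37594)
(-331 + 12)**2 - h = (-331 + 12)**2 - 1*5983182887/15915136956 = (-319)**2 - 5983182887/15915136956 = 101761 - 5983182887/15915136956 = 1619534268596629/15915136956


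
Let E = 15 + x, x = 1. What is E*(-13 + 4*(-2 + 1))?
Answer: -272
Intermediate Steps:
E = 16 (E = 15 + 1 = 16)
E*(-13 + 4*(-2 + 1)) = 16*(-13 + 4*(-2 + 1)) = 16*(-13 + 4*(-1)) = 16*(-13 - 4) = 16*(-17) = -272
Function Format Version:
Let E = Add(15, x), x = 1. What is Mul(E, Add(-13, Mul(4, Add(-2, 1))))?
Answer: -272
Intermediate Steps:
E = 16 (E = Add(15, 1) = 16)
Mul(E, Add(-13, Mul(4, Add(-2, 1)))) = Mul(16, Add(-13, Mul(4, Add(-2, 1)))) = Mul(16, Add(-13, Mul(4, -1))) = Mul(16, Add(-13, -4)) = Mul(16, -17) = -272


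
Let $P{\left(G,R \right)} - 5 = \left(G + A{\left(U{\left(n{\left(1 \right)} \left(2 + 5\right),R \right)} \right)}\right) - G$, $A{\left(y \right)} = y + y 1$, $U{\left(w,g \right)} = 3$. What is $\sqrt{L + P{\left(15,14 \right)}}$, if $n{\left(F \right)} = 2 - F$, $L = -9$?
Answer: $\sqrt{2} \approx 1.4142$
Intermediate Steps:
$A{\left(y \right)} = 2 y$ ($A{\left(y \right)} = y + y = 2 y$)
$P{\left(G,R \right)} = 11$ ($P{\left(G,R \right)} = 5 + \left(\left(G + 2 \cdot 3\right) - G\right) = 5 + \left(\left(G + 6\right) - G\right) = 5 + \left(\left(6 + G\right) - G\right) = 5 + 6 = 11$)
$\sqrt{L + P{\left(15,14 \right)}} = \sqrt{-9 + 11} = \sqrt{2}$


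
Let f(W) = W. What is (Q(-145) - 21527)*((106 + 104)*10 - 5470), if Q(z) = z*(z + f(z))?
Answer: -69162510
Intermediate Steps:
Q(z) = 2*z**2 (Q(z) = z*(z + z) = z*(2*z) = 2*z**2)
(Q(-145) - 21527)*((106 + 104)*10 - 5470) = (2*(-145)**2 - 21527)*((106 + 104)*10 - 5470) = (2*21025 - 21527)*(210*10 - 5470) = (42050 - 21527)*(2100 - 5470) = 20523*(-3370) = -69162510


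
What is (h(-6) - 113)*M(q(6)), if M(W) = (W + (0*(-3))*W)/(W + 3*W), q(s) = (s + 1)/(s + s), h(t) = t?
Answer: -119/4 ≈ -29.750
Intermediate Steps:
q(s) = (1 + s)/(2*s) (q(s) = (1 + s)/((2*s)) = (1 + s)*(1/(2*s)) = (1 + s)/(2*s))
M(W) = 1/4 (M(W) = (W + 0*W)/((4*W)) = (W + 0)*(1/(4*W)) = W*(1/(4*W)) = 1/4)
(h(-6) - 113)*M(q(6)) = (-6 - 113)*(1/4) = -119*1/4 = -119/4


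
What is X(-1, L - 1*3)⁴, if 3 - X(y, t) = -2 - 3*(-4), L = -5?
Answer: 2401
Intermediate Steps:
X(y, t) = -7 (X(y, t) = 3 - (-2 - 3*(-4)) = 3 - (-2 + 12) = 3 - 1*10 = 3 - 10 = -7)
X(-1, L - 1*3)⁴ = (-7)⁴ = 2401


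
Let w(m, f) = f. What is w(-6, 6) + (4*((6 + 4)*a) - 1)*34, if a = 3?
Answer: 4052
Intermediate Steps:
w(-6, 6) + (4*((6 + 4)*a) - 1)*34 = 6 + (4*((6 + 4)*3) - 1)*34 = 6 + (4*(10*3) - 1)*34 = 6 + (4*30 - 1)*34 = 6 + (120 - 1)*34 = 6 + 119*34 = 6 + 4046 = 4052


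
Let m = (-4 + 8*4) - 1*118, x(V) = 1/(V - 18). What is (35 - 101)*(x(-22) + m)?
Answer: 118833/20 ≈ 5941.6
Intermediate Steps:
x(V) = 1/(-18 + V)
m = -90 (m = (-4 + 32) - 118 = 28 - 118 = -90)
(35 - 101)*(x(-22) + m) = (35 - 101)*(1/(-18 - 22) - 90) = -66*(1/(-40) - 90) = -66*(-1/40 - 90) = -66*(-3601/40) = 118833/20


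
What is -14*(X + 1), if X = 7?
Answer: -112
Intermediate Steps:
-14*(X + 1) = -14*(7 + 1) = -14*8 = -112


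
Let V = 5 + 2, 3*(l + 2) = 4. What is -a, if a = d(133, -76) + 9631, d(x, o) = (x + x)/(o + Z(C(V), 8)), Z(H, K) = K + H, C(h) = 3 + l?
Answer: -1896509/197 ≈ -9627.0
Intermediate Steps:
l = -2/3 (l = -2 + (1/3)*4 = -2 + 4/3 = -2/3 ≈ -0.66667)
V = 7
C(h) = 7/3 (C(h) = 3 - 2/3 = 7/3)
Z(H, K) = H + K
d(x, o) = 2*x/(31/3 + o) (d(x, o) = (x + x)/(o + (7/3 + 8)) = (2*x)/(o + 31/3) = (2*x)/(31/3 + o) = 2*x/(31/3 + o))
a = 1896509/197 (a = 6*133/(31 + 3*(-76)) + 9631 = 6*133/(31 - 228) + 9631 = 6*133/(-197) + 9631 = 6*133*(-1/197) + 9631 = -798/197 + 9631 = 1896509/197 ≈ 9627.0)
-a = -1*1896509/197 = -1896509/197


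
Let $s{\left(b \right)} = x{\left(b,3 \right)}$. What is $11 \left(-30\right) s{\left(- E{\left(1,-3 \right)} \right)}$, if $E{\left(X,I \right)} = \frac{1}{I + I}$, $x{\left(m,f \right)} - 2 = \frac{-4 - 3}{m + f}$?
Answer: $\frac{1320}{19} \approx 69.474$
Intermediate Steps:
$x{\left(m,f \right)} = 2 - \frac{7}{f + m}$ ($x{\left(m,f \right)} = 2 + \frac{-4 - 3}{m + f} = 2 - \frac{7}{f + m}$)
$E{\left(X,I \right)} = \frac{1}{2 I}$
$s{\left(b \right)} = \frac{-1 + 2 b}{3 + b}$ ($s{\left(b \right)} = \frac{-7 + 2 \cdot 3 + 2 b}{3 + b} = \frac{-7 + 6 + 2 b}{3 + b} = \frac{-1 + 2 b}{3 + b}$)
$11 \left(-30\right) s{\left(- E{\left(1,-3 \right)} \right)} = 11 \left(-30\right) \frac{-1 + 2 \left(- \frac{1}{2 \left(-3\right)}\right)}{3 - \frac{1}{2 \left(-3\right)}} = - 330 \frac{-1 + 2 \left(- \frac{-1}{2 \cdot 3}\right)}{3 - \frac{1}{2} \left(- \frac{1}{3}\right)} = - 330 \frac{-1 + 2 \left(\left(-1\right) \left(- \frac{1}{6}\right)\right)}{3 - - \frac{1}{6}} = - 330 \frac{-1 + 2 \cdot \frac{1}{6}}{3 + \frac{1}{6}} = - 330 \frac{-1 + \frac{1}{3}}{\frac{19}{6}} = - 330 \cdot \frac{6}{19} \left(- \frac{2}{3}\right) = \left(-330\right) \left(- \frac{4}{19}\right) = \frac{1320}{19}$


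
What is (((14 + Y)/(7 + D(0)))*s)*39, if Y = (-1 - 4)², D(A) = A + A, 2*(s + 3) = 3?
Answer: -4563/14 ≈ -325.93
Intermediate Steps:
s = -3/2 (s = -3 + (½)*3 = -3 + 3/2 = -3/2 ≈ -1.5000)
D(A) = 2*A
Y = 25 (Y = (-5)² = 25)
(((14 + Y)/(7 + D(0)))*s)*39 = (((14 + 25)/(7 + 2*0))*(-3/2))*39 = ((39/(7 + 0))*(-3/2))*39 = ((39/7)*(-3/2))*39 = -117/14*39 = -4563/14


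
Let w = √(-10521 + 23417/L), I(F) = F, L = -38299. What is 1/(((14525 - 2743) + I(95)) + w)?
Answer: 454877223/5402979744767 - 2*I*√3858310159901/5402979744767 ≈ 8.419e-5 - 7.271e-7*I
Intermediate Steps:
w = 2*I*√3858310159901/38299 (w = √(-10521 + 23417/(-38299)) = √(-10521 + 23417*(-1/38299)) = √(-10521 - 23417/38299) = √(-402967196/38299) = 2*I*√3858310159901/38299 ≈ 102.57*I)
1/(((14525 - 2743) + I(95)) + w) = 1/(((14525 - 2743) + 95) + 2*I*√3858310159901/38299) = 1/((11782 + 95) + 2*I*√3858310159901/38299) = 1/(11877 + 2*I*√3858310159901/38299)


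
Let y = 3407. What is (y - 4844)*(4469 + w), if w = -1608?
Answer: -4111257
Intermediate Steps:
(y - 4844)*(4469 + w) = (3407 - 4844)*(4469 - 1608) = -1437*2861 = -4111257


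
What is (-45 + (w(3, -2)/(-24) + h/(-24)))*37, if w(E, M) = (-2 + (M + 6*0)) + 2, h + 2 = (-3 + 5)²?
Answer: -1665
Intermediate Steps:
h = 2 (h = -2 + (-3 + 5)² = -2 + 2² = -2 + 4 = 2)
w(E, M) = M (w(E, M) = (-2 + (M + 0)) + 2 = (-2 + M) + 2 = M)
(-45 + (w(3, -2)/(-24) + h/(-24)))*37 = (-45 + (-2/(-24) + 2/(-24)))*37 = (-45 + (-2*(-1/24) + 2*(-1/24)))*37 = (-45 + (1/12 - 1/12))*37 = (-45 + 0)*37 = -45*37 = -1665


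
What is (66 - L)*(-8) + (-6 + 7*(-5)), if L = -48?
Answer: -953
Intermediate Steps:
(66 - L)*(-8) + (-6 + 7*(-5)) = (66 - 1*(-48))*(-8) + (-6 + 7*(-5)) = (66 + 48)*(-8) + (-6 - 35) = 114*(-8) - 41 = -912 - 41 = -953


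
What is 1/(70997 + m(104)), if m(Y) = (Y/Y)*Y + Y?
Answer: 1/71205 ≈ 1.4044e-5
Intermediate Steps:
m(Y) = 2*Y (m(Y) = 1*Y + Y = Y + Y = 2*Y)
1/(70997 + m(104)) = 1/(70997 + 2*104) = 1/(70997 + 208) = 1/71205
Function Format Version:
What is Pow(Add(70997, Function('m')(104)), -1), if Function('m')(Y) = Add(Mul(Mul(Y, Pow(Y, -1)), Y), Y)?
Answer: Rational(1, 71205) ≈ 1.4044e-5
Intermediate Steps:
Function('m')(Y) = Mul(2, Y) (Function('m')(Y) = Add(Mul(1, Y), Y) = Add(Y, Y) = Mul(2, Y))
Pow(Add(70997, Function('m')(104)), -1) = Pow(Add(70997, Mul(2, 104)), -1) = Pow(Add(70997, 208), -1) = Pow(71205, -1) = Rational(1, 71205)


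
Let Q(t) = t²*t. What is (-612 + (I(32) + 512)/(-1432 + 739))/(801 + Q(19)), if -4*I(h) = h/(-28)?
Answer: -135109/1689030 ≈ -0.079992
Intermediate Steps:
I(h) = h/112 (I(h) = -h/(4*(-28)) = -h*(-1)/(4*28) = -(-1)*h/112 = h/112)
Q(t) = t³
(-612 + (I(32) + 512)/(-1432 + 739))/(801 + Q(19)) = (-612 + ((1/112)*32 + 512)/(-1432 + 739))/(801 + 19³) = (-612 + (2/7 + 512)/(-693))/(801 + 6859) = (-612 + (3586/7)*(-1/693))/7660 = (-612 - 326/441)*(1/7660) = -270218/441*1/7660 = -135109/1689030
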